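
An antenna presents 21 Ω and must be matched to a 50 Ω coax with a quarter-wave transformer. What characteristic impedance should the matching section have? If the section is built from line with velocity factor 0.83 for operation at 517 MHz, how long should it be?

Z_qwt ≈ 32.4 Ω; length ≈ 12 cm

Z_qwt = √(Z_0·R_L) = √(50 × 21) = √1050
λ = 0.83·c/f = 0.482 m, so l = λ/4 = 0.12 m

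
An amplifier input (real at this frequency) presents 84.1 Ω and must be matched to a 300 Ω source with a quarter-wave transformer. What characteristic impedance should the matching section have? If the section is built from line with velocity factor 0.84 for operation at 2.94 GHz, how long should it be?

Z_qwt = √(Z_0·R_L) = √(300 × 84.1) = √25230
λ = 0.84·c/f = 0.0857 m, so l = λ/4 = 0.0214 m

Z_qwt ≈ 159 Ω; length ≈ 2.14 cm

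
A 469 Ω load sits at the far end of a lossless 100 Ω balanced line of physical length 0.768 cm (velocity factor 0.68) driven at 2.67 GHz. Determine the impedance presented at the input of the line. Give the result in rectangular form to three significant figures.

Z_in ≈ 56.4 − j120 Ω

λ = v/f = 0.68·c / 2.67 GHz = 0.0764 m
βl = 2π·l/λ = 2π × 0.101 = 36.2°
tan(βl) = tan(36.2°) = 0.732
Z_in = Z_0·(Z_L + jZ_0·tanβl)/(Z_0 + jZ_L·tanβl)
     = 100·(469 + j73.2)/(100 + j343)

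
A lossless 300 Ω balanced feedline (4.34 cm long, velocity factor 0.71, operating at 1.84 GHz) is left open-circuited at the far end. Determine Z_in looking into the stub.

Z_in ≈ +j300 Ω

λ = v/f = 0.71·c / 1.84 GHz = 0.116 m
βl = 2π·l/λ = 2π × 0.375 = 135°
tan(βl) = -1
For an open-circuited stub, Z_in = −jZ_0·cot(βl) = −jZ_0/tan(βl)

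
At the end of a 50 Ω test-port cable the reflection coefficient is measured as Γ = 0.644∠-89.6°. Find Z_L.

Z_L = Z_0·(1 + Γ)/(1 − Γ) = 50·(1 − j0.644)/(0.996 + j0.644)

Z_L ≈ 20.8 − j45.8 Ω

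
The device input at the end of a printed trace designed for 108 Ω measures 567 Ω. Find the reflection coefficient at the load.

Γ = (Z_L − Z_0)/(Z_L + Z_0) = (567 − 108)/(567 + 108) = 459/675

Γ = 0.68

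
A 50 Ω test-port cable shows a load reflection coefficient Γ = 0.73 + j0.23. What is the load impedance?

Z_L = Z_0·(1 + Γ)/(1 − Γ) = 50·(1.73 + j0.23)/(0.27 − j0.23)

Z_L ≈ 165 + j183 Ω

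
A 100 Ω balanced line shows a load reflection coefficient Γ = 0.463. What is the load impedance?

Z_L ≈ 272 Ω

Z_L = Z_0·(1 + Γ)/(1 − Γ) = 100·(1.46)/(0.537)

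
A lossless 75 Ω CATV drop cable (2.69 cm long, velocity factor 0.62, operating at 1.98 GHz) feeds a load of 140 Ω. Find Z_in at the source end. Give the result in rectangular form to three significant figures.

Z_in ≈ 41.7 + j12.2 Ω

λ = v/f = 0.62·c / 1.98 GHz = 0.0939 m
βl = 2π·l/λ = 2π × 0.286 = 103°
tan(βl) = tan(103°) = -4.3
Z_in = Z_0·(Z_L + jZ_0·tanβl)/(Z_0 + jZ_L·tanβl)
     = 75·(140 − j323)/(75 − j602)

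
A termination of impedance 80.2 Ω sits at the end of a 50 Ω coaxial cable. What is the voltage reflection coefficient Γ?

Γ = (Z_L − Z_0)/(Z_L + Z_0) = (80.2 − 50)/(80.2 + 50) = 30.2/130.2

Γ = 0.232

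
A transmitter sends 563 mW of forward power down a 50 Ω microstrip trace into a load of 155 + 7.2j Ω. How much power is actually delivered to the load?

P_delivered ≈ 415 mW

|Γ| = |(105 + j7.2)/(205 + j7.2)| = 0.513
|Γ|² = 0.263
P_refl = |Γ|²·P_inc = 148 mW, P_del = (1 − |Γ|²)·P_inc = 415 mW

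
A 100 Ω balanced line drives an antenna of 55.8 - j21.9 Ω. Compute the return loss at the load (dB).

Γ = (-44.2 − j21.9)/(155.8 − j21.9), |Γ| = 0.314
RL = −20·log₁₀|Γ| = −20·log₁₀(0.314)

RL ≈ 10.1 dB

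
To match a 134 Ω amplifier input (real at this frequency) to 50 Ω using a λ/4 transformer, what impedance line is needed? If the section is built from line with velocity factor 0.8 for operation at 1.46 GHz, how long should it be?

Z_qwt ≈ 81.9 Ω; length ≈ 4.11 cm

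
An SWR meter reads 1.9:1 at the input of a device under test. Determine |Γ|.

|Γ| ≈ 0.31

|Γ| = (S − 1)/(S + 1) = (1.9 − 1)/(1.9 + 1) = 0.9/2.9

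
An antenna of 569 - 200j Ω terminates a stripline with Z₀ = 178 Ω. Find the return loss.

Γ = (391 − j200)/(747 − j200), |Γ| = 0.568
RL = −20·log₁₀|Γ| = −20·log₁₀(0.568)

RL ≈ 4.91 dB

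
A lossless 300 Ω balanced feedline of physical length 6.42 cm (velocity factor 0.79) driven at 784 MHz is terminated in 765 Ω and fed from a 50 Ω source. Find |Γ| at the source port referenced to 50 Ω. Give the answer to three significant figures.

λ = v/f = 0.79·c / 784 MHz = 0.302 m
βl = 2π·l/λ = 2π × 0.212 = 76.5°
tan(βl) = 4.15
Z_in = Z_0·(Z_L + jZ_0·tanβl)/(Z_0 + jZ_L·tanβl) = 123 − j60.6 Ω
Γ_s = (Z_in − Z_s)/(Z_in + Z_s) = (73.4 − j60.6)/(173 − j60.6), |Γ_s| = 0.518

|Γ| ≈ 0.518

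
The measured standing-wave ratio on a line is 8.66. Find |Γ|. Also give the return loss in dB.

|Γ| ≈ 0.793; return loss ≈ 2.01 dB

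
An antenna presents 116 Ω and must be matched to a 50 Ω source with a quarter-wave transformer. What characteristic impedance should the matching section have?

Z_qwt = √(Z_0·R_L) = √(50 × 116) = √5800

Z_qwt ≈ 76.2 Ω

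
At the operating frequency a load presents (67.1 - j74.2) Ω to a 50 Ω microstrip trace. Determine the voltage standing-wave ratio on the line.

VSWR ≈ 3.44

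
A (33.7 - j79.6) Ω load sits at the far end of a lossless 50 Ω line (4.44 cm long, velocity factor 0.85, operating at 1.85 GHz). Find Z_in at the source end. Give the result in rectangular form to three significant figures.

λ = v/f = 0.85·c / 1.85 GHz = 0.138 m
βl = 2π·l/λ = 2π × 0.322 = 116°
tan(βl) = tan(116°) = -2.05
Z_in = Z_0·(Z_L + jZ_0·tanβl)/(Z_0 + jZ_L·tanβl)
     = 50·(33.7 − j182)/(-113 − j69.2)

Z_in ≈ 24.9 + j65.1 Ω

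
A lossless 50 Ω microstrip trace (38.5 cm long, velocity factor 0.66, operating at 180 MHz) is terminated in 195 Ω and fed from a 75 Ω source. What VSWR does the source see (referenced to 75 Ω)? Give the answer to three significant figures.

VSWR ≈ 4.76

λ = v/f = 0.66·c / 180 MHz = 1.1 m
βl = 2π·l/λ = 2π × 0.35 = 126°
tan(βl) = -1.38
Z_in = Z_0·(Z_L + jZ_0·tanβl)/(Z_0 + jZ_L·tanβl) = 18.9 + j32.8 Ω
Γ_s = (Z_in − Z_s)/(Z_in + Z_s) = (-56.1 + j32.8)/(93.9 + j32.8), |Γ_s| = 0.653
VSWR = (1 + |Γ_s|)/(1 − |Γ_s|)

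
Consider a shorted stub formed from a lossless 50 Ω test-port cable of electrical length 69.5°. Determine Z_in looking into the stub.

Z_in ≈ +j134 Ω

tan(βl) = 2.67
For a shorted stub, Z_in = jZ_0·tan(βl)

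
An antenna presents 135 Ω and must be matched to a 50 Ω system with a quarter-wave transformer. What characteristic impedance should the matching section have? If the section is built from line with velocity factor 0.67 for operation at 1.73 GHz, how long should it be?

Z_qwt ≈ 82.2 Ω; length ≈ 2.9 cm

Z_qwt = √(Z_0·R_L) = √(50 × 135) = √6750
λ = 0.67·c/f = 0.116 m, so l = λ/4 = 0.029 m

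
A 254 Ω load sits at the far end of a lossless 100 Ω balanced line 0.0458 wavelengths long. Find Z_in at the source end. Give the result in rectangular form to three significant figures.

βl = 2π × 0.0458 = 16.5°
tan(βl) = tan(16.5°) = 0.296
Z_in = Z_0·(Z_L + jZ_0·tanβl)/(Z_0 + jZ_L·tanβl)
     = 100·(254 + j29.6)/(100 + j75.2)

Z_in ≈ 176 − j103 Ω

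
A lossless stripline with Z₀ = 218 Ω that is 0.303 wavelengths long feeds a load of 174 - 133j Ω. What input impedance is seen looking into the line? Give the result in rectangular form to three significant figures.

βl = 2π × 0.303 = 109°
tan(βl) = tan(109°) = -2.89
Z_in = Z_0·(Z_L + jZ_0·tanβl)/(Z_0 + jZ_L·tanβl)
     = 218·(174 − j763)/(-167 − j503)

Z_in ≈ 276 + j167 Ω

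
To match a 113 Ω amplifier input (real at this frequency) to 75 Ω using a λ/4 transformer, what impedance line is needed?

Z_qwt = √(Z_0·R_L) = √(75 × 113) = √8475

Z_qwt ≈ 92.1 Ω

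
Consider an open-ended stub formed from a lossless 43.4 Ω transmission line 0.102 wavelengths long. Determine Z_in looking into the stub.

Z_in ≈ −j58.2 Ω

βl = 2π × 0.102 = 36.7°
tan(βl) = 0.746
For an open-ended stub, Z_in = −jZ_0·cot(βl) = −jZ_0/tan(βl)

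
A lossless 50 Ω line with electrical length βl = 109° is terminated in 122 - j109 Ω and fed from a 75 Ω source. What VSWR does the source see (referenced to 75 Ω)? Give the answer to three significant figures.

tan(βl) = -2.9
Z_in = Z_0·(Z_L + jZ_0·tanβl)/(Z_0 + jZ_L·tanβl) = 14.6 + j28.2 Ω
Γ_s = (Z_in − Z_s)/(Z_in + Z_s) = (-60.4 + j28.2)/(89.6 + j28.2), |Γ_s| = 0.709
VSWR = (1 + |Γ_s|)/(1 − |Γ_s|)

VSWR ≈ 5.87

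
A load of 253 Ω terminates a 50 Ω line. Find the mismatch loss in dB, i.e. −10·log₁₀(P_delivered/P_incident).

mismatch loss ≈ 2.59 dB

Γ = (253 − 50)/(253 + 50) = 0.67
|Γ|² = 0.449, so P_del/P_inc = 1 − |Γ|² = 0.551
ML = −10·log₁₀(1 − |Γ|²)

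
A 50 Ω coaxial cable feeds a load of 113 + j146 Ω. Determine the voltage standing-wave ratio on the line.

VSWR ≈ 6.32

Γ = (Z_L − Z_0)/(Z_L + Z_0) = (63 + j146)/(163 + j146)
|Γ| = 159/219 = 0.727
VSWR = (1 + |Γ|)/(1 − |Γ|) = 1.73/0.273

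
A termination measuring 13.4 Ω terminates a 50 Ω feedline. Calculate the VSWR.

VSWR ≈ 3.73

For a purely resistive load, VSWR = R_L/Z_0 or Z_0/R_L (whichever > 1) = 50/13.4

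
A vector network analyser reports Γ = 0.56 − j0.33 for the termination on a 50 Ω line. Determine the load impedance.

Z_L ≈ 95.5 − j109 Ω

Z_L = Z_0·(1 + Γ)/(1 − Γ) = 50·(1.56 − j0.33)/(0.44 + j0.33)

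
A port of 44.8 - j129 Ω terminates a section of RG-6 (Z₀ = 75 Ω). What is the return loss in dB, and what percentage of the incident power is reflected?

Γ = (-30.2 − j129)/(119.8 − j129), |Γ| = 0.753
RL = −20·log₁₀(0.753) = 2.47 dB
P_refl/P_inc = |Γ|² = 0.566

RL ≈ 2.47 dB; 56.6% of incident power reflected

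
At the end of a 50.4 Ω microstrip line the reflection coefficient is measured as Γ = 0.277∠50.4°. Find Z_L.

Z_L ≈ 64.3 + j29.7 Ω

Z_L = Z_0·(1 + Γ)/(1 − Γ) = 50.4·(1.18 + j0.213)/(0.823 − j0.213)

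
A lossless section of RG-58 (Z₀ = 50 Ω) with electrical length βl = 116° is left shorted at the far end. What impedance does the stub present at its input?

Z_in ≈ −j103 Ω

tan(βl) = -2.05
For a shorted stub, Z_in = jZ_0·tan(βl)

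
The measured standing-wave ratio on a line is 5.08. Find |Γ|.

|Γ| = (S − 1)/(S + 1) = (5.08 − 1)/(5.08 + 1) = 4.08/6.08

|Γ| ≈ 0.671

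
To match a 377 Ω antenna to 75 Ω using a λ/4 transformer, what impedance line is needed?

Z_qwt = √(Z_0·R_L) = √(75 × 377) = √28280

Z_qwt ≈ 168 Ω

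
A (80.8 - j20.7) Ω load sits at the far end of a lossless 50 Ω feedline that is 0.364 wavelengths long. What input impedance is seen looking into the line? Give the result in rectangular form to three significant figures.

Z_in ≈ 50.4 + j29.3 Ω

βl = 2π × 0.364 = 131°
tan(βl) = tan(131°) = -1.15
Z_in = Z_0·(Z_L + jZ_0·tanβl)/(Z_0 + jZ_L·tanβl)
     = 50·(80.8 − j78.1)/(26.2 − j92.8)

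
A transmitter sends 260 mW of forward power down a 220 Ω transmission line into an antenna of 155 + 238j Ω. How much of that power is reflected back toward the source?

|Γ| = |(-65 + j238)/(375 + j238)| = 0.555
|Γ|² = 0.309
P_refl = |Γ|²·P_inc = 80.2 mW, P_del = (1 − |Γ|²)·P_inc = 180 mW

P_reflected ≈ 80.2 mW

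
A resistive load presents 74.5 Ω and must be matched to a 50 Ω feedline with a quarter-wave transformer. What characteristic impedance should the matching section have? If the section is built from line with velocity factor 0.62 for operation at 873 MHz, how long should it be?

Z_qwt = √(Z_0·R_L) = √(50 × 74.5) = √3725
λ = 0.62·c/f = 0.213 m, so l = λ/4 = 0.0533 m

Z_qwt ≈ 61 Ω; length ≈ 5.33 cm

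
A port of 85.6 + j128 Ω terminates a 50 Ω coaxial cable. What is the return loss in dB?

Γ = (35.6 + j128)/(135.6 + j128), |Γ| = 0.712
RL = −20·log₁₀|Γ| = −20·log₁₀(0.712)

RL ≈ 2.94 dB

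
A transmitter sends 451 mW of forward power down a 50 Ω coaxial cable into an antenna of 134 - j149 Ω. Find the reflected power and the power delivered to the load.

P_reflected ≈ 235 mW; P_delivered ≈ 216 mW

|Γ| = |(84 − j149)/(184 − j149)| = 0.722
|Γ|² = 0.522
P_refl = |Γ|²·P_inc = 235 mW, P_del = (1 − |Γ|²)·P_inc = 216 mW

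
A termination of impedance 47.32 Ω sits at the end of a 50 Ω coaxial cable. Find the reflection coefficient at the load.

Γ = (Z_L − Z_0)/(Z_L + Z_0) = (47.32 − 50)/(47.32 + 50) = -2.68/97.32

Γ = -0.0275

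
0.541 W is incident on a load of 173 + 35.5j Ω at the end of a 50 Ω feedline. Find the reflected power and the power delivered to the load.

|Γ| = |(123 + j35.5)/(223 + j35.5)| = 0.567
|Γ|² = 0.321
P_refl = |Γ|²·P_inc = 0.174 W, P_del = (1 − |Γ|²)·P_inc = 0.367 W

P_reflected ≈ 0.174 W; P_delivered ≈ 0.367 W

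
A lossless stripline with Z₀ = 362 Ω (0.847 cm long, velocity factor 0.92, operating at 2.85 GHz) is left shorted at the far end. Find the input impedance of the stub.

λ = v/f = 0.92·c / 2.85 GHz = 0.0968 m
βl = 2π·l/λ = 2π × 0.0875 = 31.5°
tan(βl) = 0.612
For a shorted stub, Z_in = jZ_0·tan(βl)

Z_in ≈ +j222 Ω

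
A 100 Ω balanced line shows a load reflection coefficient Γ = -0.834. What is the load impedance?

Z_L ≈ 9.05 Ω

Z_L = Z_0·(1 + Γ)/(1 − Γ) = 100·(0.166)/(1.83)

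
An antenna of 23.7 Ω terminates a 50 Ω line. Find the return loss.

Γ = (23.7 − 50)/(23.7 + 50) = -0.357
RL = −20·log₁₀|Γ| = −20·log₁₀(0.357)

RL ≈ 8.95 dB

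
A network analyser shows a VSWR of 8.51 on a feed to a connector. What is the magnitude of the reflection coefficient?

|Γ| = (S − 1)/(S + 1) = (8.51 − 1)/(8.51 + 1) = 7.51/9.51

|Γ| ≈ 0.79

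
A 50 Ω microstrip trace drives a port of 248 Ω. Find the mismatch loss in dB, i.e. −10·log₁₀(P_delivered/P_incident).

mismatch loss ≈ 2.53 dB

Γ = (248 − 50)/(248 + 50) = 0.664
|Γ|² = 0.441, so P_del/P_inc = 1 − |Γ|² = 0.559
ML = −10·log₁₀(1 − |Γ|²)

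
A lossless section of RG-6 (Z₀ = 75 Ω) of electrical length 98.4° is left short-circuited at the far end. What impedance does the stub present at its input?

Z_in ≈ −j508 Ω

tan(βl) = -6.77
For a short-circuited stub, Z_in = jZ_0·tan(βl)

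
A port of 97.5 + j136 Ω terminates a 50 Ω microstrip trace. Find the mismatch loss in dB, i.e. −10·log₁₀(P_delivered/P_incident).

mismatch loss ≈ 3.15 dB

Γ = (47.5 + j136)/(147.5 + j136), |Γ| = 0.718
|Γ|² = 0.516, so P_del/P_inc = 1 − |Γ|² = 0.484
ML = −10·log₁₀(1 − |Γ|²)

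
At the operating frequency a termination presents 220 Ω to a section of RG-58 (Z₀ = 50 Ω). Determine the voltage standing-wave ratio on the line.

VSWR ≈ 4.4

For a purely resistive load, VSWR = R_L/Z_0 or Z_0/R_L (whichever > 1) = 220/50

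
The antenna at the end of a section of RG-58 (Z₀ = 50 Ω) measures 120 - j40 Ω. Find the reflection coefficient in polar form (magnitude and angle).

Γ = (Z_L − Z_0)/(Z_L + Z_0) = (70 − j40)/(170 − j40)
|Γ| = 80.6/175 = 0.462

Γ ≈ 0.462 ∠ -16.5°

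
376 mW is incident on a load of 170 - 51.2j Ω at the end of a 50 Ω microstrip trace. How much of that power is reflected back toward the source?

|Γ| = |(120 − j51.2)/(220 − j51.2)| = 0.578
|Γ|² = 0.334
P_refl = |Γ|²·P_inc = 125 mW, P_del = (1 − |Γ|²)·P_inc = 251 mW

P_reflected ≈ 125 mW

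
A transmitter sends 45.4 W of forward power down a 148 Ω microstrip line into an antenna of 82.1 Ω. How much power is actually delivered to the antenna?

Γ = (82.1 − 148)/(82.1 + 148) = -0.286
|Γ|² = 0.082
P_refl = |Γ|²·P_inc = 3.72 W, P_del = (1 − |Γ|²)·P_inc = 41.7 W

P_delivered ≈ 41.7 W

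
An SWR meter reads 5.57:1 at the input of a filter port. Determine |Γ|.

|Γ| = (S − 1)/(S + 1) = (5.57 − 1)/(5.57 + 1) = 4.57/6.57

|Γ| ≈ 0.696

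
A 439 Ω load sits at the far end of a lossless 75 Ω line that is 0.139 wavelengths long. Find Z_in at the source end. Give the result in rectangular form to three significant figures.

Z_in ≈ 21.4 − j59.8 Ω

βl = 2π × 0.139 = 50°
tan(βl) = tan(50°) = 1.19
Z_in = Z_0·(Z_L + jZ_0·tanβl)/(Z_0 + jZ_L·tanβl)
     = 75·(439 + j89.5)/(75 + j524)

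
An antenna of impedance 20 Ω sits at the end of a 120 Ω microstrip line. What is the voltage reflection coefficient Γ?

Γ = -0.714

Γ = (Z_L − Z_0)/(Z_L + Z_0) = (20 − 120)/(20 + 120) = -100/140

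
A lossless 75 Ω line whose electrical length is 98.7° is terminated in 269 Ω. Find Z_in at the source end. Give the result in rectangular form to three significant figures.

tan(βl) = tan(98.7°) = -6.54
Z_in = Z_0·(Z_L + jZ_0·tanβl)/(Z_0 + jZ_L·tanβl)
     = 75·(269 − j490)/(75 − j1760)

Z_in ≈ 21.4 + j10.6 Ω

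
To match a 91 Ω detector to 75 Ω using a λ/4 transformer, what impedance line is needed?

Z_qwt = √(Z_0·R_L) = √(75 × 91) = √6825

Z_qwt ≈ 82.6 Ω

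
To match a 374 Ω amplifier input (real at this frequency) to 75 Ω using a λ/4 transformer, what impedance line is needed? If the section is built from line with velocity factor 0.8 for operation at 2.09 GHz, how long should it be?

Z_qwt ≈ 167 Ω; length ≈ 2.87 cm

Z_qwt = √(Z_0·R_L) = √(75 × 374) = √28050
λ = 0.8·c/f = 0.115 m, so l = λ/4 = 0.0287 m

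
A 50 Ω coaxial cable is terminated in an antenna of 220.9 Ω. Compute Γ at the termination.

Γ = (Z_L − Z_0)/(Z_L + Z_0) = (220.9 − 50)/(220.9 + 50) = 170.9/270.9

Γ = 0.631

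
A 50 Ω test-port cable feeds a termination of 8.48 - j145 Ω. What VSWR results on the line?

Γ = (Z_L − Z_0)/(Z_L + Z_0) = (-41.52 − j145)/(58.48 − j145)
|Γ| = 151/156 = 0.965
VSWR = (1 + |Γ|)/(1 − |Γ|) = 1.96/0.0353

VSWR ≈ 55.6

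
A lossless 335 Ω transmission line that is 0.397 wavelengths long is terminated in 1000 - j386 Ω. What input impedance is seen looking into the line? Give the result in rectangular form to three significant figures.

βl = 2π × 0.397 = 143°
tan(βl) = tan(143°) = -0.756
Z_in = Z_0·(Z_L + jZ_0·tanβl)/(Z_0 + jZ_L·tanβl)
     = 335·(1000 − j639)/(43.3 − j756)

Z_in ≈ 308 + j426 Ω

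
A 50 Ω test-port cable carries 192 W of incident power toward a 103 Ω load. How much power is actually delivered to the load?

P_delivered ≈ 169 W

Γ = (103 − 50)/(103 + 50) = 0.346
|Γ|² = 0.12
P_refl = |Γ|²·P_inc = 23 W, P_del = (1 − |Γ|²)·P_inc = 169 W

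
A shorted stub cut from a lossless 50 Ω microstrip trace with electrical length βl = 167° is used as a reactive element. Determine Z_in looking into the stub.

tan(βl) = -0.231
For a shorted stub, Z_in = jZ_0·tan(βl)

Z_in ≈ −j11.5 Ω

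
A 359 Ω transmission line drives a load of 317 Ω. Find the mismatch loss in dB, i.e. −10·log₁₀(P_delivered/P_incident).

Γ = (317 − 359)/(317 + 359) = -0.0621
|Γ|² = 0.00386, so P_del/P_inc = 1 − |Γ|² = 0.996
ML = −10·log₁₀(1 − |Γ|²)

mismatch loss ≈ 0.0168 dB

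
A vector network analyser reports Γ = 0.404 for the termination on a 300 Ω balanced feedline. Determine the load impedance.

Z_L = Z_0·(1 + Γ)/(1 − Γ) = 300·(1.4)/(0.596)

Z_L ≈ 707 Ω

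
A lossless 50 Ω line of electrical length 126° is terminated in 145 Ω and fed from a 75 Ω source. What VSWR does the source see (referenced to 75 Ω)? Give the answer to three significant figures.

VSWR ≈ 3.56

tan(βl) = -1.38
Z_in = Z_0·(Z_L + jZ_0·tanβl)/(Z_0 + jZ_L·tanβl) = 24.8 + j30.1 Ω
Γ_s = (Z_in − Z_s)/(Z_in + Z_s) = (-50.2 + j30.1)/(99.8 + j30.1), |Γ_s| = 0.562
VSWR = (1 + |Γ_s|)/(1 − |Γ_s|)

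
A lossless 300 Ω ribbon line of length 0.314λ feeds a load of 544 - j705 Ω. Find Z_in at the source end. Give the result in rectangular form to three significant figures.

βl = 2π × 0.314 = 113°
tan(βl) = tan(113°) = -2.35
Z_in = Z_0·(Z_L + jZ_0·tanβl)/(Z_0 + jZ_L·tanβl)
     = 300·(544 − j1410)/(-1360 − j1280)

Z_in ≈ 91.9 + j225 Ω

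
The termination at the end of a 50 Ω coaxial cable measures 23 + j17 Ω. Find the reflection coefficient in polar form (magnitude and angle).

Γ = (Z_L − Z_0)/(Z_L + Z_0) = (-27 + j17)/(73 + j17)
|Γ| = 31.9/75 = 0.426

Γ ≈ 0.426 ∠ 135°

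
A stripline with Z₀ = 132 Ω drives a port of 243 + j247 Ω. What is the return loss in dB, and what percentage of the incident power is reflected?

Γ = (111 + j247)/(375 + j247), |Γ| = 0.603
RL = −20·log₁₀(0.603) = 4.39 dB
P_refl/P_inc = |Γ|² = 0.364

RL ≈ 4.39 dB; 36.4% of incident power reflected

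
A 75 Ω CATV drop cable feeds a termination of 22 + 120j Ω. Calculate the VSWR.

Γ = (Z_L − Z_0)/(Z_L + Z_0) = (-53 + j120)/(97 + j120)
|Γ| = 131/154 = 0.85
VSWR = (1 + |Γ|)/(1 − |Γ|) = 1.85/0.15

VSWR ≈ 12.3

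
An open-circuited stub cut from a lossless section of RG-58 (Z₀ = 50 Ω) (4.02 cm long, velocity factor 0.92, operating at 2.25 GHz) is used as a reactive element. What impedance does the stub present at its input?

λ = v/f = 0.92·c / 2.25 GHz = 0.123 m
βl = 2π·l/λ = 2π × 0.328 = 118°
tan(βl) = -1.88
For an open-circuited stub, Z_in = −jZ_0·cot(βl) = −jZ_0/tan(βl)

Z_in ≈ +j26.6 Ω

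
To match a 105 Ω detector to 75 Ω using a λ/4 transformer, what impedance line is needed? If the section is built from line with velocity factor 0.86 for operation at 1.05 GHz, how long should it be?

Z_qwt ≈ 88.7 Ω; length ≈ 6.14 cm

Z_qwt = √(Z_0·R_L) = √(75 × 105) = √7875
λ = 0.86·c/f = 0.246 m, so l = λ/4 = 0.0614 m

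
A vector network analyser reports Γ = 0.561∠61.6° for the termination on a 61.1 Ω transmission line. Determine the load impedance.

Z_L = Z_0·(1 + Γ)/(1 − Γ) = 61.1·(1.27 + j0.493)/(0.733 − j0.493)

Z_L ≈ 53.6 + j77.2 Ω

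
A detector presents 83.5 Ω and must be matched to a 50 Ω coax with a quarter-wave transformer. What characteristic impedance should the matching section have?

Z_qwt = √(Z_0·R_L) = √(50 × 83.5) = √4175

Z_qwt ≈ 64.6 Ω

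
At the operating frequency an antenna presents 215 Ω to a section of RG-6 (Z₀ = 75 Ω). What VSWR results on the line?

VSWR ≈ 2.87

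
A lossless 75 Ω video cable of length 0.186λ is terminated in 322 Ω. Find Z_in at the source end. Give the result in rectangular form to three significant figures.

βl = 2π × 0.186 = 67°
tan(βl) = tan(67°) = 2.35
Z_in = Z_0·(Z_L + jZ_0·tanβl)/(Z_0 + jZ_L·tanβl)
     = 75·(322 + j176)/(75 + j757)

Z_in ≈ 20.4 − j29.9 Ω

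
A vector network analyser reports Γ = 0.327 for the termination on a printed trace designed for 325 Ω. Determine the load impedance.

Z_L = Z_0·(1 + Γ)/(1 − Γ) = 325·(1.33)/(0.673)

Z_L ≈ 641 Ω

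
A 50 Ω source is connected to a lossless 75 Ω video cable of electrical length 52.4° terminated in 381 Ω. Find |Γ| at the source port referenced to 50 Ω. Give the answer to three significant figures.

tan(βl) = 1.3
Z_in = Z_0·(Z_L + jZ_0·tanβl)/(Z_0 + jZ_L·tanβl) = 23 − j54.3 Ω
Γ_s = (Z_in − Z_s)/(Z_in + Z_s) = (-27 − j54.3)/(73 − j54.3), |Γ_s| = 0.666

|Γ| ≈ 0.666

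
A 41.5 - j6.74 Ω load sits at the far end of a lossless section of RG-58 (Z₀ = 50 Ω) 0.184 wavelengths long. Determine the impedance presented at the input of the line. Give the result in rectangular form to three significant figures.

Z_in ≈ 48.6 + j11.7 Ω

βl = 2π × 0.184 = 66.2°
tan(βl) = tan(66.2°) = 2.27
Z_in = Z_0·(Z_L + jZ_0·tanβl)/(Z_0 + jZ_L·tanβl)
     = 50·(41.5 + j107)/(65.3 + j94.3)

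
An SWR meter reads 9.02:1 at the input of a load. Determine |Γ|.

|Γ| = (S − 1)/(S + 1) = (9.02 − 1)/(9.02 + 1) = 8.02/10

|Γ| ≈ 0.8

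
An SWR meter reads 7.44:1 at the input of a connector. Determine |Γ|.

|Γ| ≈ 0.763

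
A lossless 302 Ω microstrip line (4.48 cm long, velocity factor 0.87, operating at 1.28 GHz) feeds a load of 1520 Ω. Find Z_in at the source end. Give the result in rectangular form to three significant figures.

λ = v/f = 0.87·c / 1.28 GHz = 0.204 m
βl = 2π·l/λ = 2π × 0.22 = 79.1°
tan(βl) = tan(79.1°) = 5.19
Z_in = Z_0·(Z_L + jZ_0·tanβl)/(Z_0 + jZ_L·tanβl)
     = 302·(1520 + j1570)/(302 + j7890)

Z_in ≈ 62.1 − j55.8 Ω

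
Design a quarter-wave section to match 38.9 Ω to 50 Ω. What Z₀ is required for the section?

Z_qwt = √(Z_0·R_L) = √(50 × 38.9) = √1945

Z_qwt ≈ 44.1 Ω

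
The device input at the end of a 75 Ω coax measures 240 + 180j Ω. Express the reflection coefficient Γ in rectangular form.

Γ ≈ 0.641 + j0.205

Γ = (Z_L − Z_0)/(Z_L + Z_0) = (165 + j180)/(315 + j180)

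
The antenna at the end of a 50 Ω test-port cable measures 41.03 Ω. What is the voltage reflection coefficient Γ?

Γ = -0.0985

Γ = (Z_L − Z_0)/(Z_L + Z_0) = (41.03 − 50)/(41.03 + 50) = -8.97/91.03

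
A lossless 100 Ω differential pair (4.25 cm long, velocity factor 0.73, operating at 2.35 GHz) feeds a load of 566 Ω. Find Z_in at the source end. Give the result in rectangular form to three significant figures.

λ = v/f = 0.73·c / 2.35 GHz = 0.0932 m
βl = 2π·l/λ = 2π × 0.456 = 164°
tan(βl) = tan(164°) = -0.283
Z_in = Z_0·(Z_L + jZ_0·tanβl)/(Z_0 + jZ_L·tanβl)
     = 100·(566 − j28.3)/(100 − j160)

Z_in ≈ 171 + j246 Ω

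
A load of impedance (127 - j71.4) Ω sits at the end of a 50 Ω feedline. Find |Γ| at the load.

Γ = (Z_L − Z_0)/(Z_L + Z_0) = (77 − j71.4)/(177 − j71.4)
|Γ| = 105/191

|Γ| ≈ 0.55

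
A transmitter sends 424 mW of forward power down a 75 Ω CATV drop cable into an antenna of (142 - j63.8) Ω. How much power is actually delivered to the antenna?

|Γ| = |(67 − j63.8)/(217 − j63.8)| = 0.409
|Γ|² = 0.167
P_refl = |Γ|²·P_inc = 70.9 mW, P_del = (1 − |Γ|²)·P_inc = 353 mW

P_delivered ≈ 353 mW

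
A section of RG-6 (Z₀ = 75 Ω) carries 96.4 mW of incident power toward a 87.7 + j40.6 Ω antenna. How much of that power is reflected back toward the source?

|Γ| = |(12.7 + j40.6)/(162.7 + j40.6)| = 0.254
|Γ|² = 0.0644
P_refl = |Γ|²·P_inc = 6.2 mW, P_del = (1 − |Γ|²)·P_inc = 90.2 mW

P_reflected ≈ 6.2 mW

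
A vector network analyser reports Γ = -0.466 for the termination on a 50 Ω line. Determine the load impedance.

Z_L ≈ 18.2 Ω

Z_L = Z_0·(1 + Γ)/(1 − Γ) = 50·(0.534)/(1.47)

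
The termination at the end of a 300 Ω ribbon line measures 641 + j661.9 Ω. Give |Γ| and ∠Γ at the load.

Γ ≈ 0.647 ∠ 27.6°

Γ = (Z_L − Z_0)/(Z_L + Z_0) = (341 + j661.9)/(941 + j661.9)
|Γ| = 745/1150 = 0.647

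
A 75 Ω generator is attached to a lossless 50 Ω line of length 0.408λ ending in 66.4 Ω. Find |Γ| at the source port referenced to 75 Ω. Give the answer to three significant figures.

|Γ| ≈ 0.195

βl = 2π × 0.408 = 147°
tan(βl) = -0.652
Z_in = Z_0·(Z_L + jZ_0·tanβl)/(Z_0 + jZ_L·tanβl) = 54.1 + j14.2 Ω
Γ_s = (Z_in − Z_s)/(Z_in + Z_s) = (-20.9 + j14.2)/(129 + j14.2), |Γ_s| = 0.195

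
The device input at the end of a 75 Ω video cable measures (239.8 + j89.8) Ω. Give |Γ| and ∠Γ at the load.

Γ ≈ 0.573 ∠ 12.7°

Γ = (Z_L − Z_0)/(Z_L + Z_0) = (164.8 + j89.8)/(314.8 + j89.8)
|Γ| = 188/327 = 0.573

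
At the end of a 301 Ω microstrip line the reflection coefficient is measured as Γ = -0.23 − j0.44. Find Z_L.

Z_L = Z_0·(1 + Γ)/(1 − Γ) = 301·(0.77 − j0.44)/(1.23 + j0.44)

Z_L ≈ 133 − j155 Ω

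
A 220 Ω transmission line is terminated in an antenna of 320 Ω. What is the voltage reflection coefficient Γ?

Γ = (Z_L − Z_0)/(Z_L + Z_0) = (320 − 220)/(320 + 220) = 100/540

Γ = 0.185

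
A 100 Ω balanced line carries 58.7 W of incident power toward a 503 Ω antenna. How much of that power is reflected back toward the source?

P_reflected ≈ 26.2 W

Γ = (503 − 100)/(503 + 100) = 0.668
|Γ|² = 0.447
P_refl = |Γ|²·P_inc = 26.2 W, P_del = (1 − |Γ|²)·P_inc = 32.5 W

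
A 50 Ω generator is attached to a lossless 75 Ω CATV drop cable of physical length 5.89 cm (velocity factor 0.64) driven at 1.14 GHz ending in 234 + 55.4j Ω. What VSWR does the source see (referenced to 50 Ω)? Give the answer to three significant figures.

VSWR ≈ 3.01

λ = v/f = 0.64·c / 1.14 GHz = 0.168 m
βl = 2π·l/λ = 2π × 0.35 = 126°
tan(βl) = -1.38
Z_in = Z_0·(Z_L + jZ_0·tanβl)/(Z_0 + jZ_L·tanβl) = 30 + j40.2 Ω
Γ_s = (Z_in − Z_s)/(Z_in + Z_s) = (-20 + j40.2)/(80 + j40.2), |Γ_s| = 0.501
VSWR = (1 + |Γ_s|)/(1 − |Γ_s|)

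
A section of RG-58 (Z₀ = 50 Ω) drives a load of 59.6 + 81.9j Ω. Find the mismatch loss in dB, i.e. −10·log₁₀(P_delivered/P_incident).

mismatch loss ≈ 1.96 dB

Γ = (9.6 + j81.9)/(109.6 + j81.9), |Γ| = 0.603
|Γ|² = 0.363, so P_del/P_inc = 1 − |Γ|² = 0.637
ML = −10·log₁₀(1 − |Γ|²)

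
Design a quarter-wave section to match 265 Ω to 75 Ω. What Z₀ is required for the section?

Z_qwt ≈ 141 Ω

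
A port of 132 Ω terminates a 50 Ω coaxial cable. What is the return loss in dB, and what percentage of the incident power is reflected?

RL ≈ 6.93 dB; 20.3% of incident power reflected

Γ = (132 − 50)/(132 + 50) = 0.451
RL = −20·log₁₀(0.451) = 6.93 dB
P_refl/P_inc = |Γ|² = 0.203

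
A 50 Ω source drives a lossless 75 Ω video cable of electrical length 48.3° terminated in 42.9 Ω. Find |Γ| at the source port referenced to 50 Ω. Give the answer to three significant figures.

|Γ| ≈ 0.353

tan(βl) = 1.12
Z_in = Z_0·(Z_L + jZ_0·tanβl)/(Z_0 + jZ_L·tanβl) = 68.6 + j40.1 Ω
Γ_s = (Z_in − Z_s)/(Z_in + Z_s) = (18.6 + j40.1)/(119 + j40.1), |Γ_s| = 0.353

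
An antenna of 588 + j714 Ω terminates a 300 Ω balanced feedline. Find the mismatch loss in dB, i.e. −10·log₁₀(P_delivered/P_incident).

mismatch loss ≈ 2.65 dB

Γ = (288 + j714)/(888 + j714), |Γ| = 0.676
|Γ|² = 0.457, so P_del/P_inc = 1 − |Γ|² = 0.543
ML = −10·log₁₀(1 − |Γ|²)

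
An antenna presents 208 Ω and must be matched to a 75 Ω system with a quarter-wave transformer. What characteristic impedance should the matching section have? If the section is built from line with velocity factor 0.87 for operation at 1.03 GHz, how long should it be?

Z_qwt ≈ 125 Ω; length ≈ 6.33 cm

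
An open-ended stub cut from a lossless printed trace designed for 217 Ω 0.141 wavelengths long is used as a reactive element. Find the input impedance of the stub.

βl = 2π × 0.141 = 50.8°
tan(βl) = 1.22
For an open-ended stub, Z_in = −jZ_0·cot(βl) = −jZ_0/tan(βl)

Z_in ≈ −j177 Ω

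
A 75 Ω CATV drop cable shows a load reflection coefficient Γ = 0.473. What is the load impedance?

Z_L = Z_0·(1 + Γ)/(1 − Γ) = 75·(1.47)/(0.527)

Z_L ≈ 210 Ω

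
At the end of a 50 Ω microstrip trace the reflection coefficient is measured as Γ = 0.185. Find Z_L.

Z_L ≈ 72.7 Ω

Z_L = Z_0·(1 + Γ)/(1 − Γ) = 50·(1.19)/(0.815)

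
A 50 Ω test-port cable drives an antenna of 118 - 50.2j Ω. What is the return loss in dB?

RL ≈ 6.34 dB

Γ = (68 − j50.2)/(168 − j50.2), |Γ| = 0.482
RL = −20·log₁₀|Γ| = −20·log₁₀(0.482)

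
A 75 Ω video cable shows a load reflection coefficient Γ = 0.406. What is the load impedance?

Z_L = Z_0·(1 + Γ)/(1 − Γ) = 75·(1.41)/(0.594)

Z_L ≈ 178 Ω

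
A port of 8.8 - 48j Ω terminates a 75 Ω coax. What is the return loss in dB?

Γ = (-66.2 − j48)/(83.8 − j48), |Γ| = 0.847
RL = −20·log₁₀|Γ| = −20·log₁₀(0.847)

RL ≈ 1.45 dB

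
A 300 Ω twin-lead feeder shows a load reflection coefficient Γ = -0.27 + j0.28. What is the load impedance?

Z_L = Z_0·(1 + Γ)/(1 − Γ) = 300·(0.73 + j0.28)/(1.27 − j0.28)

Z_L ≈ 151 + j99.3 Ω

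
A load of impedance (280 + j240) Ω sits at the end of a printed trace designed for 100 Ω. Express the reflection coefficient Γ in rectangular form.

Γ = (Z_L − Z_0)/(Z_L + Z_0) = (180 + j240)/(380 + j240)

Γ ≈ 0.624 + j0.238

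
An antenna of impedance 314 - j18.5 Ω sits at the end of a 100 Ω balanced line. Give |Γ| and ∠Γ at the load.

Γ ≈ 0.518 ∠ -2.38°

Γ = (Z_L − Z_0)/(Z_L + Z_0) = (214 − j18.5)/(414 − j18.5)
|Γ| = 215/414 = 0.518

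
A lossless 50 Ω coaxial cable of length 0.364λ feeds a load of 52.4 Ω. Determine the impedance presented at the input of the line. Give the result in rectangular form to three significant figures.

βl = 2π × 0.364 = 131°
tan(βl) = tan(131°) = -1.15
Z_in = Z_0·(Z_L + jZ_0·tanβl)/(Z_0 + jZ_L·tanβl)
     = 50·(52.4 − j57.4)/(50 − j60.2)

Z_in ≈ 49.6 + j2.31 Ω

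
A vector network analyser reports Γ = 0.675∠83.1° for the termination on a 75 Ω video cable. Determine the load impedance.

Z_L = Z_0·(1 + Γ)/(1 − Γ) = 75·(1.08 + j0.67)/(0.919 − j0.67)

Z_L ≈ 31.6 + j77.7 Ω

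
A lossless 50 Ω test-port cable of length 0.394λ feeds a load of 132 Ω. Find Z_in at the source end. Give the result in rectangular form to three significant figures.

Z_in ≈ 40.3 + j44.2 Ω

βl = 2π × 0.394 = 142°
tan(βl) = tan(142°) = -0.786
Z_in = Z_0·(Z_L + jZ_0·tanβl)/(Z_0 + jZ_L·tanβl)
     = 50·(132 − j39.3)/(50 − j104)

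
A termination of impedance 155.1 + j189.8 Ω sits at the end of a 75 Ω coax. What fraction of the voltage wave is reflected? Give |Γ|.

Γ = (Z_L − Z_0)/(Z_L + Z_0) = (80.1 + j189.8)/(230.1 + j189.8)
|Γ| = 206/298

|Γ| ≈ 0.691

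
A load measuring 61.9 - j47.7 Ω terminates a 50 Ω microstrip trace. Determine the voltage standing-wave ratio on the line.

Γ = (Z_L − Z_0)/(Z_L + Z_0) = (11.9 − j47.7)/(111.9 − j47.7)
|Γ| = 49.2/122 = 0.404
VSWR = (1 + |Γ|)/(1 − |Γ|) = 1.4/0.596

VSWR ≈ 2.36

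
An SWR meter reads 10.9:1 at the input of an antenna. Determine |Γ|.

|Γ| ≈ 0.832

|Γ| = (S − 1)/(S + 1) = (10.9 − 1)/(10.9 + 1) = 9.9/11.9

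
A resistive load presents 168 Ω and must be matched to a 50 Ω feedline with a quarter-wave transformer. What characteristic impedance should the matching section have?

Z_qwt ≈ 91.7 Ω

Z_qwt = √(Z_0·R_L) = √(50 × 168) = √8400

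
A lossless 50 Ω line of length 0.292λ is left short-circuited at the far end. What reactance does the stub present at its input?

βl = 2π × 0.292 = 105°
tan(βl) = -3.7
For a short-circuited stub, Z_in = jZ_0·tan(βl)

X_in ≈ -185 Ω (capacitive)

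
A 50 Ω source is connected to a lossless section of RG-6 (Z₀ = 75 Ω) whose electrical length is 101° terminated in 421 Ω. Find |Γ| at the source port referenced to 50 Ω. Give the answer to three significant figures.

tan(βl) = -5.14
Z_in = Z_0·(Z_L + jZ_0·tanβl)/(Z_0 + jZ_L·tanβl) = 13.8 + j14.1 Ω
Γ_s = (Z_in − Z_s)/(Z_in + Z_s) = (-36.2 + j14.1)/(63.8 + j14.1), |Γ_s| = 0.593

|Γ| ≈ 0.593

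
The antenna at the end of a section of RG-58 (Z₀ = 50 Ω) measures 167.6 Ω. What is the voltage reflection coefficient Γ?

Γ = (Z_L − Z_0)/(Z_L + Z_0) = (167.6 − 50)/(167.6 + 50) = 117.6/217.6

Γ = 0.54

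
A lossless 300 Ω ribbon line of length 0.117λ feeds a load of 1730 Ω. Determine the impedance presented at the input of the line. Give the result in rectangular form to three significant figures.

Z_in ≈ 112 − j310 Ω

βl = 2π × 0.117 = 42.1°
tan(βl) = tan(42.1°) = 0.904
Z_in = Z_0·(Z_L + jZ_0·tanβl)/(Z_0 + jZ_L·tanβl)
     = 300·(1730 + j271)/(300 + j1560)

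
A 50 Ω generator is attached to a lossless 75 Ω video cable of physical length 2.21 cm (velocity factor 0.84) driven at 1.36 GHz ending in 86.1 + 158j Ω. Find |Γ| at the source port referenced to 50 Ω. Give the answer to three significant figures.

|Γ| ≈ 0.775

λ = v/f = 0.84·c / 1.36 GHz = 0.185 m
βl = 2π·l/λ = 2π × 0.119 = 42.9°
tan(βl) = 0.93
Z_in = Z_0·(Z_L + jZ_0·tanβl)/(Z_0 + jZ_L·tanβl) = 77.9 − j151 Ω
Γ_s = (Z_in − Z_s)/(Z_in + Z_s) = (27.9 − j151)/(128 − j151), |Γ_s| = 0.775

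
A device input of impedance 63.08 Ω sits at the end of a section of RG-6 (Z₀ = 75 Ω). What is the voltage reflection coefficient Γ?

Γ = -0.0863

Γ = (Z_L − Z_0)/(Z_L + Z_0) = (63.08 − 75)/(63.08 + 75) = -11.92/138.1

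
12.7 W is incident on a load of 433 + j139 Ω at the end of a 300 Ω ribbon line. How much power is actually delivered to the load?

P_delivered ≈ 11.9 W

|Γ| = |(133 + j139)/(733 + j139)| = 0.258
|Γ|² = 0.0665
P_refl = |Γ|²·P_inc = 0.844 W, P_del = (1 − |Γ|²)·P_inc = 11.9 W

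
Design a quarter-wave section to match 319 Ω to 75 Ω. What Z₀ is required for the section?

Z_qwt ≈ 155 Ω

Z_qwt = √(Z_0·R_L) = √(75 × 319) = √23920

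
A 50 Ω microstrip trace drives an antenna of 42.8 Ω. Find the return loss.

Γ = (42.8 − 50)/(42.8 + 50) = -0.0776
RL = −20·log₁₀|Γ| = −20·log₁₀(0.0776)

RL ≈ 22.2 dB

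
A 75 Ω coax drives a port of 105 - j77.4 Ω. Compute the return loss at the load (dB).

Γ = (30 − j77.4)/(180 − j77.4), |Γ| = 0.424
RL = −20·log₁₀|Γ| = −20·log₁₀(0.424)

RL ≈ 7.46 dB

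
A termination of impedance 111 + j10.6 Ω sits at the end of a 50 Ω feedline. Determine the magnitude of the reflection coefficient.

Γ = (Z_L − Z_0)/(Z_L + Z_0) = (61 + j10.6)/(161 + j10.6)
|Γ| = 61.9/161

|Γ| ≈ 0.384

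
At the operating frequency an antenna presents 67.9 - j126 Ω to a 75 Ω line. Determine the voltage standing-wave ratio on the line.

VSWR ≈ 4.92

Γ = (Z_L − Z_0)/(Z_L + Z_0) = (-7.1 − j126)/(142.9 − j126)
|Γ| = 126/191 = 0.662
VSWR = (1 + |Γ|)/(1 − |Γ|) = 1.66/0.338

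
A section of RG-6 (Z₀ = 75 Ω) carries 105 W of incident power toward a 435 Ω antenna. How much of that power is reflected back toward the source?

Γ = (435 − 75)/(435 + 75) = 0.706
|Γ|² = 0.498
P_refl = |Γ|²·P_inc = 52.3 W, P_del = (1 − |Γ|²)·P_inc = 52.7 W

P_reflected ≈ 52.3 W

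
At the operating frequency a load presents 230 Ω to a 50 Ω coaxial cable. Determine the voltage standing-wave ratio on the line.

For a purely resistive load, VSWR = R_L/Z_0 or Z_0/R_L (whichever > 1) = 230/50

VSWR ≈ 4.6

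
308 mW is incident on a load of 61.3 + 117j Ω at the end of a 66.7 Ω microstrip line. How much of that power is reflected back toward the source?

|Γ| = |(-5.4 + j117)/(128 + j117)| = 0.675
|Γ|² = 0.456
P_refl = |Γ|²·P_inc = 140 mW, P_del = (1 − |Γ|²)·P_inc = 168 mW

P_reflected ≈ 140 mW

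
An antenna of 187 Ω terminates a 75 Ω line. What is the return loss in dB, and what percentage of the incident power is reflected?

Γ = (187 − 75)/(187 + 75) = 0.427
RL = −20·log₁₀(0.427) = 7.38 dB
P_refl/P_inc = |Γ|² = 0.183

RL ≈ 7.38 dB; 18.3% of incident power reflected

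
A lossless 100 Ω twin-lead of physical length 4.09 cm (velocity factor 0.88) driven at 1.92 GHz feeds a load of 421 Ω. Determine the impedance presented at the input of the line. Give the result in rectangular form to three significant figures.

λ = v/f = 0.88·c / 1.92 GHz = 0.138 m
βl = 2π·l/λ = 2π × 0.297 = 107°
tan(βl) = tan(107°) = -3.25
Z_in = Z_0·(Z_L + jZ_0·tanβl)/(Z_0 + jZ_L·tanβl)
     = 100·(421 − j325)/(100 − j1370)

Z_in ≈ 25.9 + j28.8 Ω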